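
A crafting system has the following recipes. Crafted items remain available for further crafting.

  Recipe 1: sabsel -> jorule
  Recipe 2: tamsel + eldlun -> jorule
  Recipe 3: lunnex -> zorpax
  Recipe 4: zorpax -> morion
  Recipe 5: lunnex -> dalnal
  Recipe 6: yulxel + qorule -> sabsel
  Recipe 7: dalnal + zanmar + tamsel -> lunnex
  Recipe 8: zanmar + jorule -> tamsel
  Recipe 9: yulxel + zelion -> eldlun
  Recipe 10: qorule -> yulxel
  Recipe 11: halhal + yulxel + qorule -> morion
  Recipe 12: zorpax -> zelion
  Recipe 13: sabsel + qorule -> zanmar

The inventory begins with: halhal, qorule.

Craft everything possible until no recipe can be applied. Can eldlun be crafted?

No

eldlun would need yulxel and zelion (Recipe 9), but zelion is never obtained.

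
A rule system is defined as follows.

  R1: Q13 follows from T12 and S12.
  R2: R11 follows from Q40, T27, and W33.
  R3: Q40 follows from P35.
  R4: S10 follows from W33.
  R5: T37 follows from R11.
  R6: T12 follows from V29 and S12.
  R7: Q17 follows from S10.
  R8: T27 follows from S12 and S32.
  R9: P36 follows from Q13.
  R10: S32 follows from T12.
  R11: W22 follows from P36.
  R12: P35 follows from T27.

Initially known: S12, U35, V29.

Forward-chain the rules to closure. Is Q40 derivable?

Yes

V29 and S12 hold, so T12 follows (R6).
From T12, R10 gives S32.
From S12 and S32, R8 gives T27.
From T27, R12 gives P35.
From P35, R3 gives Q40.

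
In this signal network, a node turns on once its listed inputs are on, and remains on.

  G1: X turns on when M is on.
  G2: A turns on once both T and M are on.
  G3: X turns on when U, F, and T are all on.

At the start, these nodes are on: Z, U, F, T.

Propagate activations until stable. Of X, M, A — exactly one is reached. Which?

X

U, F, and T are on, so X turns on (G3).
No rule produces M, and it is not given. A would need T and M (G2), but M never turns on.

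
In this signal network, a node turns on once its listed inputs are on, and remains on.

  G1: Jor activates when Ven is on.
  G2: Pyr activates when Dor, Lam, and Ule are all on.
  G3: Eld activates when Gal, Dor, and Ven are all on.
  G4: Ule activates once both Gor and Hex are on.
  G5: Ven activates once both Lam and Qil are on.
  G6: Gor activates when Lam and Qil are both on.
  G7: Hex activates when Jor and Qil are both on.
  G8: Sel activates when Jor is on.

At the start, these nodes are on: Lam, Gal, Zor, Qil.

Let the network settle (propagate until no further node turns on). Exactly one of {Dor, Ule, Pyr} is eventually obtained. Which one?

G5: Lam and Qil on → Ven on.
G6: Lam and Qil on → Gor on.
Ven is on, so Jor activates (G1).
G7: Jor and Qil on → Hex on.
Gor and Hex are on, so Ule activates (G4).
Pyr would need Dor, Lam, and Ule (G2), but Dor never turns on. No rule produces Dor, and it is not given.

Ule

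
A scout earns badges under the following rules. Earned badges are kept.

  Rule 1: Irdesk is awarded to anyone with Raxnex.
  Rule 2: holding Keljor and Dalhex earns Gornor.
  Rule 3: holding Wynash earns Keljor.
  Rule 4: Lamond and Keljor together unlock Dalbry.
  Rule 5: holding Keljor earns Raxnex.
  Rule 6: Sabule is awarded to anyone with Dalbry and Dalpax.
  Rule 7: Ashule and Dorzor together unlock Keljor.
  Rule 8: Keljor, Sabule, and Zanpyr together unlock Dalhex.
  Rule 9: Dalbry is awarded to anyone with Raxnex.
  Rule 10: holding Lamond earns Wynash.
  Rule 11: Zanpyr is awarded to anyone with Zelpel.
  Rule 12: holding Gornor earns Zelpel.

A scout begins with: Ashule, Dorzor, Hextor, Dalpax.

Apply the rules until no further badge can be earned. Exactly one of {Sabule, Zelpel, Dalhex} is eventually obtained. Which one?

Sabule

With Ashule and Dorzor, Keljor is earned (Rule 7).
With Keljor, Raxnex is earned (Rule 5).
With Raxnex, Dalbry is earned (Rule 9).
With Dalbry and Dalpax, Sabule is earned (Rule 6).
Dalhex would need Keljor, Sabule, and Zanpyr (Rule 8), but Zanpyr is never earned. Zelpel would need Gornor (Rule 12), but Gornor is never earned.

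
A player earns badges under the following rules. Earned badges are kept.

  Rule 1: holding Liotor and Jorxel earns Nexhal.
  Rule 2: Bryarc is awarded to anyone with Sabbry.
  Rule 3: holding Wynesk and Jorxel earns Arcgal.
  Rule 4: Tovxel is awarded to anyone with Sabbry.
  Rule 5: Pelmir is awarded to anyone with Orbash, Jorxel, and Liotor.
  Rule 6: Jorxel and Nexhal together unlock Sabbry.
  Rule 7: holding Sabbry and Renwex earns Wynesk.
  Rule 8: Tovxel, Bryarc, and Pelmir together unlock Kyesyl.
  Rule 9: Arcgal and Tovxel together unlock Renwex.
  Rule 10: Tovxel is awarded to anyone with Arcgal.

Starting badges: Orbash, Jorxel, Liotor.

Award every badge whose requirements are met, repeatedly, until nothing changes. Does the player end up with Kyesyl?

With Orbash, Jorxel, and Liotor, Pelmir is earned (Rule 5).
With Liotor and Jorxel, Nexhal is earned (Rule 1).
With Jorxel and Nexhal, Sabbry is earned (Rule 6).
With Sabbry, Tovxel is earned (Rule 4).
With Sabbry, Bryarc is earned (Rule 2).
With Tovxel, Bryarc, and Pelmir, Kyesyl is earned (Rule 8).

Yes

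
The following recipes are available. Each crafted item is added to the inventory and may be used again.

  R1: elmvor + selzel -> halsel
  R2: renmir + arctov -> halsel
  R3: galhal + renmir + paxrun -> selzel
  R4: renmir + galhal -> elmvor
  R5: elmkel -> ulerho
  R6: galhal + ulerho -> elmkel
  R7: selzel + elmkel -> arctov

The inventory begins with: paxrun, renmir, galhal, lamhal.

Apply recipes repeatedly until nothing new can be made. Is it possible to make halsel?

Using R3, galhal, renmir, and paxrun make selzel.
Using R4, renmir and galhal make elmvor.
elmvor + selzel -> halsel (R1).

Yes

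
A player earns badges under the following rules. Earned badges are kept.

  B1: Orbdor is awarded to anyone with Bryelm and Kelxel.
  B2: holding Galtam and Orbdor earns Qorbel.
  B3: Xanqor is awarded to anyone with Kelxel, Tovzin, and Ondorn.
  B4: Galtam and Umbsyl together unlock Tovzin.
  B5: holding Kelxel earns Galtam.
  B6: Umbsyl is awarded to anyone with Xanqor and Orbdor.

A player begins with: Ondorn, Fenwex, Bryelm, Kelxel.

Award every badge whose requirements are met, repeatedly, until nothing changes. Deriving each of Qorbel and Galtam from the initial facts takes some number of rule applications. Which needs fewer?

Galtam: With Kelxel, Galtam is earned (B5). [1 rule application]
Qorbel: With Bryelm and Kelxel, Orbdor is earned (B1). With Kelxel, Galtam is earned (B5). With Galtam and Orbdor, Qorbel is earned (B2). [3 rule applications]
Galtam needs fewer.

Galtam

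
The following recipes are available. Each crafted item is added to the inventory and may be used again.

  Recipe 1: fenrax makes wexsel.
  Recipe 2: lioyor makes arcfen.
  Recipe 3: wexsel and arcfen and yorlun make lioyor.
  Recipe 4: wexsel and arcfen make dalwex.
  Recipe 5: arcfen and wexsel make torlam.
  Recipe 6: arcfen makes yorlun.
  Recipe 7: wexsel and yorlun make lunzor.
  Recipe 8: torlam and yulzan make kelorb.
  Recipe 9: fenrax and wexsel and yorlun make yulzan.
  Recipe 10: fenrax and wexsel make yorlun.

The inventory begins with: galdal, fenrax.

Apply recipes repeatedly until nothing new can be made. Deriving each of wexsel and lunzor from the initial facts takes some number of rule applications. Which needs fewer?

wexsel: fenrax → wexsel (Recipe 1). [1 rule application]
lunzor: Using Recipe 1, fenrax makes wexsel. fenrax and wexsel → yorlun (Recipe 10). wexsel and yorlun → lunzor (Recipe 7). [3 rule applications]
wexsel needs fewer.

wexsel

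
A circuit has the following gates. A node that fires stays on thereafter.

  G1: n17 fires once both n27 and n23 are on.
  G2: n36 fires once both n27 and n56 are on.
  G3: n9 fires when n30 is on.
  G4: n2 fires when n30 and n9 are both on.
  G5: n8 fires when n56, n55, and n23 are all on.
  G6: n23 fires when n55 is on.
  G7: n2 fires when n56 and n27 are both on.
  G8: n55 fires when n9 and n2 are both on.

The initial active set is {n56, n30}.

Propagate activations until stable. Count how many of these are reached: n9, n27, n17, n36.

n30 is on, so n9 fires (G3).
n9: reached.
No rule produces n27, and it is not given.
n17 would need n27 and n23 (G1), but n27 never turns on.
n36 would need n27 and n56 (G2), but n27 never turns on.
Reached: n9 — 1 of the 4.

1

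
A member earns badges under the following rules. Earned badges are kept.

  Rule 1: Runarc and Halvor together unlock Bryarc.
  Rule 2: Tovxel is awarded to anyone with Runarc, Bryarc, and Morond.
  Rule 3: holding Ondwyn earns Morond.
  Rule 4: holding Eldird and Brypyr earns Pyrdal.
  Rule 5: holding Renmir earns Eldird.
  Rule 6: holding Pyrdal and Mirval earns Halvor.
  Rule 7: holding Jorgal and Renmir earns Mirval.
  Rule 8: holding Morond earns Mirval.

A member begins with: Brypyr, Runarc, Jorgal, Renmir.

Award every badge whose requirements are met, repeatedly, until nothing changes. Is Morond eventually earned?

No

Morond would need Ondwyn (Rule 3), but Ondwyn is never earned.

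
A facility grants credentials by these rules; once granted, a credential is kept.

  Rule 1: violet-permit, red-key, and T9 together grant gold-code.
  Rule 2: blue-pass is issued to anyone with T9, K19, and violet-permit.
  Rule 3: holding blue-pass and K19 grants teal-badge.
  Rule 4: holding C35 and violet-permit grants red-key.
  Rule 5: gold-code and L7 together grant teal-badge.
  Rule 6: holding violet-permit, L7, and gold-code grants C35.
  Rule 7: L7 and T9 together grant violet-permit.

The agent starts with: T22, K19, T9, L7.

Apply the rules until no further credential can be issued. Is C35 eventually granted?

No

C35 would need violet-permit, L7, and gold-code (Rule 6), but gold-code is never granted.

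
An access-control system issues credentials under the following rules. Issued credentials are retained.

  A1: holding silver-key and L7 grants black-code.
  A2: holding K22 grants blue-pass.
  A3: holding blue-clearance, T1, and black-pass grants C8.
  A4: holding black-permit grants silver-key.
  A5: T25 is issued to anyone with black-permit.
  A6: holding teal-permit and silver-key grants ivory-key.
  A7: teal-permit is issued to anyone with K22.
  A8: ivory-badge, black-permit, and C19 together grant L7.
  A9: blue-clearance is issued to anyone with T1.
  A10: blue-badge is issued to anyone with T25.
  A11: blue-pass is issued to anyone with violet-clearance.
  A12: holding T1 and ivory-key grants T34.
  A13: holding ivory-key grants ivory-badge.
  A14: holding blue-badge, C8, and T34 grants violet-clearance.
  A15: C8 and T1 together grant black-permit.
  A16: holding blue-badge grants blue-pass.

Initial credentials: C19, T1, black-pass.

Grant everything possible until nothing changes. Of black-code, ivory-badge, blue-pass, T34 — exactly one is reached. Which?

Holding T1 grants blue-clearance (A9).
Holding blue-clearance, T1, and black-pass grants C8 (A3).
Holding C8 and T1 grants black-permit (A15).
Holding black-permit grants T25 (A5).
Holding T25 grants blue-badge (A10).
Holding blue-badge grants blue-pass (A16).
black-code would need silver-key and L7 (A1), but L7 is never granted. T34 would need T1 and ivory-key (A12), but ivory-key is never granted. ivory-badge would need ivory-key (A13), but ivory-key is never granted.

blue-pass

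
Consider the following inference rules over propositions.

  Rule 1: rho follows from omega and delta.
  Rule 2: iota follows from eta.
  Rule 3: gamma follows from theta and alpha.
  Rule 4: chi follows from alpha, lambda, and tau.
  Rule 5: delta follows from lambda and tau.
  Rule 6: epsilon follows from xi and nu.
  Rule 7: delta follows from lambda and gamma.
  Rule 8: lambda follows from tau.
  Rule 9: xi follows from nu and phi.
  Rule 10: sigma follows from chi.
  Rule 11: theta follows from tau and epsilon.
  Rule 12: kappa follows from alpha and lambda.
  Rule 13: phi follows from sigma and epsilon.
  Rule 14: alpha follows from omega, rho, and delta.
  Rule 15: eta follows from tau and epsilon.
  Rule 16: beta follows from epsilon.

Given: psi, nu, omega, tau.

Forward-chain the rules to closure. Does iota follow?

iota would need eta (Rule 2), but eta is never established.

No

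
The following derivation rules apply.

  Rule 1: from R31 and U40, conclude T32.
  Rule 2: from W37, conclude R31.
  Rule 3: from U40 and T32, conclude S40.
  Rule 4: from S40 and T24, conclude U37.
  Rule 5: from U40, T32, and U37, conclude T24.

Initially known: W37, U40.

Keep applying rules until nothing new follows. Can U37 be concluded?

No

U37 would need S40 and T24 (Rule 4), but T24 is never established.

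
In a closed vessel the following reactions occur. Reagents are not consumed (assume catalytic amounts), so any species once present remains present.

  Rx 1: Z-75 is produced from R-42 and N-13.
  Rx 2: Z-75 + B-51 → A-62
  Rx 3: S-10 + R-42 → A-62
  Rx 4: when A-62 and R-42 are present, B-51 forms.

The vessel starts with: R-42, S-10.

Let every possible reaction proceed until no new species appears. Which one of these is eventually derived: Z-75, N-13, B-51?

B-51

S-10 and R-42 present → A-62 forms (Rx 3).
A-62 and R-42 present → B-51 forms (Rx 4).
Z-75 would need R-42 and N-13 (Rx 1), but N-13 never forms. No rule produces N-13, and it is not given.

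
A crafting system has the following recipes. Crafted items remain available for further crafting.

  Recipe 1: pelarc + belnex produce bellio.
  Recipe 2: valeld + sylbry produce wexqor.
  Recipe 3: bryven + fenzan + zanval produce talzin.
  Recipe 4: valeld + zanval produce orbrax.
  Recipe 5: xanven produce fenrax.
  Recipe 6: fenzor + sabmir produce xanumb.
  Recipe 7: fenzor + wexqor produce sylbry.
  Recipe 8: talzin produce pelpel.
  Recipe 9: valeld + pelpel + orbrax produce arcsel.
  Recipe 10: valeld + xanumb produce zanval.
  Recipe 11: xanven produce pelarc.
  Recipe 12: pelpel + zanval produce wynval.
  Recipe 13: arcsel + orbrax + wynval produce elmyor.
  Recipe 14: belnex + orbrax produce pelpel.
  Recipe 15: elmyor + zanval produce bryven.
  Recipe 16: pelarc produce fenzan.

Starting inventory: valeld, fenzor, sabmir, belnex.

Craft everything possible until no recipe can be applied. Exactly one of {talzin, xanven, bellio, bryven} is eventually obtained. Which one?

fenzor + sabmir → xanumb (Recipe 6).
Using Recipe 10, valeld and xanumb make zanval.
Using Recipe 4, valeld and zanval make orbrax.
belnex + orbrax → pelpel (Recipe 14).
valeld + pelpel + orbrax → arcsel (Recipe 9).
Using Recipe 12, pelpel and zanval make wynval.
arcsel + orbrax + wynval → elmyor (Recipe 13).
Using Recipe 15, elmyor and zanval make bryven.
bellio would need pelarc and belnex (Recipe 1), but pelarc is never obtained. talzin would need bryven, fenzan, and zanval (Recipe 3), but fenzan is never obtained. No rule produces xanven, and it is not given.

bryven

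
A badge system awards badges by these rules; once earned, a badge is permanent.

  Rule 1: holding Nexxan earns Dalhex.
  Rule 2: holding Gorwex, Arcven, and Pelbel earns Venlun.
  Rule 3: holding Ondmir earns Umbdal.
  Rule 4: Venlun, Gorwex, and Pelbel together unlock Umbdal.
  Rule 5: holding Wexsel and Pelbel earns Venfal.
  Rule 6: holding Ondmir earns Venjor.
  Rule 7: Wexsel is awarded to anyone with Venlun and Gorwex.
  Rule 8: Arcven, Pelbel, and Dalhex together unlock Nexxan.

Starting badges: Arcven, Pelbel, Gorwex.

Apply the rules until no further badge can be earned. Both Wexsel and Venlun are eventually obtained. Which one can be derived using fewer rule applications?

Venlun

Venlun: With Gorwex, Arcven, and Pelbel, Venlun is earned (Rule 2). [1 rule application]
Wexsel: With Gorwex, Arcven, and Pelbel, Venlun is earned (Rule 2). With Venlun and Gorwex, Wexsel is earned (Rule 7). [2 rule applications]
Venlun needs fewer.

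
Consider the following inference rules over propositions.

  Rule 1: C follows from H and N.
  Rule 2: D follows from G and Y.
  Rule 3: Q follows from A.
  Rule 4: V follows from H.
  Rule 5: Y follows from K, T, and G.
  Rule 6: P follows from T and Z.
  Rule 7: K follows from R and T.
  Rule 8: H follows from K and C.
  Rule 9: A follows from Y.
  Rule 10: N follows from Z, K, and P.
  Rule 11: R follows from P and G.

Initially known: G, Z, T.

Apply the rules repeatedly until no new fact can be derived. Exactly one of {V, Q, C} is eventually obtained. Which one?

Q

T and Z hold, so P follows (Rule 6).
P and G hold, so R follows (Rule 11).
From R and T, Rule 7 gives K.
From K, T, and G, Rule 5 gives Y.
From Y, Rule 9 gives A.
A holds, so Q follows (Rule 3).
V would need H (Rule 4), but H is never established. C would need H and N (Rule 1), but H is never established.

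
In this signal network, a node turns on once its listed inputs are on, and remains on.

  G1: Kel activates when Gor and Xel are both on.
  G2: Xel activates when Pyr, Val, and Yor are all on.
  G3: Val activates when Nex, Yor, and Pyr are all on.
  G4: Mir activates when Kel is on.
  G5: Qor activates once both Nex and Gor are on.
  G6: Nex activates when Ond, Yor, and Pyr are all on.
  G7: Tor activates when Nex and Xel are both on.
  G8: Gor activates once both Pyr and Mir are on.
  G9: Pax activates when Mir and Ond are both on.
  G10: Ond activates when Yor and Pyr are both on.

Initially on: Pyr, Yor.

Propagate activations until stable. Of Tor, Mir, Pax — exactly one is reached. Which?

Yor and Pyr are on, so Ond activates (G10).
Ond, Yor, and Pyr are on, so Nex activates (G6).
G3: Nex, Yor, and Pyr on → Val on.
Pyr, Val, and Yor are on, so Xel activates (G2).
Nex and Xel are on, so Tor activates (G7).
Pax would need Mir and Ond (G9), but Mir never turns on. Mir would need Kel (G4), but Kel never turns on.

Tor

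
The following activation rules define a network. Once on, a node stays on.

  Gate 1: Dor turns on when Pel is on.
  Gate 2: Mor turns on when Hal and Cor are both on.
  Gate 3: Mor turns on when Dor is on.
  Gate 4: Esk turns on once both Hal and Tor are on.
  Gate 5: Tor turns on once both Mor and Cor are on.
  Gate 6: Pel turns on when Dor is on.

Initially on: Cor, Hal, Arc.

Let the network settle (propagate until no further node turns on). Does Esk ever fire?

Gate 2: Hal and Cor on → Mor on.
Gate 5: Mor and Cor on → Tor on.
Hal and Tor are on, so Esk turns on (Gate 4).

Yes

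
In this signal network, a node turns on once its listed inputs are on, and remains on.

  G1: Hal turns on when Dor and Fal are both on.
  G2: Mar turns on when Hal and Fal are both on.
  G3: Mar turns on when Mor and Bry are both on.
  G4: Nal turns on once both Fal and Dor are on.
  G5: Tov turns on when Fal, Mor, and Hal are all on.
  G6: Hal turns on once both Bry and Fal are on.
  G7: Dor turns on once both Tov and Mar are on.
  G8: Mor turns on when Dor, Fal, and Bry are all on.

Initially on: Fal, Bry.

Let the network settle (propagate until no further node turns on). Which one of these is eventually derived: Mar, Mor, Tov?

Bry and Fal are on, so Hal turns on (G6).
G2: Hal and Fal on → Mar on.
Tov would need Fal, Mor, and Hal (G5), but Mor never turns on. Mor would need Dor, Fal, and Bry (G8), but Dor never turns on.

Mar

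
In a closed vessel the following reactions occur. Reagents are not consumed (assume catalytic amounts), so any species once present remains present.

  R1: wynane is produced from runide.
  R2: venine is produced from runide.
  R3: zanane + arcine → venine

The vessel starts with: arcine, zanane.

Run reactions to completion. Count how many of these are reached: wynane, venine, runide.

zanane and arcine present → venine forms (R3).
wynane would need runide (R1), but runide never forms.
venine: reached.
No rule produces runide, and it is not given.
Reached: venine — 1 of the 3.

1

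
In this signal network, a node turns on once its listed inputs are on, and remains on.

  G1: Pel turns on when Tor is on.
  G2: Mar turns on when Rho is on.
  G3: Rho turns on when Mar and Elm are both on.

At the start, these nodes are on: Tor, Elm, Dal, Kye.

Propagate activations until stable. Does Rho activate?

Rho would need Mar and Elm (G3), but Mar never turns on.

No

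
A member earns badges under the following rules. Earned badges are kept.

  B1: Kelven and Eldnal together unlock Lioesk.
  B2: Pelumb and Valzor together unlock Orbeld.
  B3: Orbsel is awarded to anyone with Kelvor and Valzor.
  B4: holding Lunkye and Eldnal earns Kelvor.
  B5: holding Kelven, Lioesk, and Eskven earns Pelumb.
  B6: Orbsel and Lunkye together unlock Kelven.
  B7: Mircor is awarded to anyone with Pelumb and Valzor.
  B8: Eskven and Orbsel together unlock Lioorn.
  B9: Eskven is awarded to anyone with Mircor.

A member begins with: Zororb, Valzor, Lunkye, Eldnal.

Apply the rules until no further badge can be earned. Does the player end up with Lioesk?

With Lunkye and Eldnal, Kelvor is earned (B4).
With Kelvor and Valzor, Orbsel is earned (B3).
With Orbsel and Lunkye, Kelven is earned (B6).
With Kelven and Eldnal, Lioesk is earned (B1).

Yes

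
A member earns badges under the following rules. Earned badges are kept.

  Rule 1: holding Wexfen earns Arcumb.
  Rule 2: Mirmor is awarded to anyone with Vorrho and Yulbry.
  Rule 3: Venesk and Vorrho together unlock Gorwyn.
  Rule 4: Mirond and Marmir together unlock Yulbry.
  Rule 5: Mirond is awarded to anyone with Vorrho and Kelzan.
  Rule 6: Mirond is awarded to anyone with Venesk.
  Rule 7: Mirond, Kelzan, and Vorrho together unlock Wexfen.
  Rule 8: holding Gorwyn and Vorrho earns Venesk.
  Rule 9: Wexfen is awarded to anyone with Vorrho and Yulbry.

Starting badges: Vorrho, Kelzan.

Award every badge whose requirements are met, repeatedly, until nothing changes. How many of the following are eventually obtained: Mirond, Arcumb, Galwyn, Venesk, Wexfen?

3

With Vorrho and Kelzan, Mirond is earned (Rule 5).
With Mirond, Kelzan, and Vorrho, Wexfen is earned (Rule 7).
With Wexfen, Arcumb is earned (Rule 1).
Mirond: reached.
Arcumb: reached.
No rule produces Galwyn, and it is not given.
Venesk would need Gorwyn and Vorrho (Rule 8), but Gorwyn is never earned.
Wexfen: reached.
Reached: Mirond, Arcumb, and Wexfen — 3 of the 5.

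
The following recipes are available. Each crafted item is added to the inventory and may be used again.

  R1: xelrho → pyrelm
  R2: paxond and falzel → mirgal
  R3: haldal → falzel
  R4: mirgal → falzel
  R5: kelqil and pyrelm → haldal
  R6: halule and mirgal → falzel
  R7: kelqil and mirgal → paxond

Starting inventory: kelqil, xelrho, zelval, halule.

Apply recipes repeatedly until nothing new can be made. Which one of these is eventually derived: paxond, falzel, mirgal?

xelrho → pyrelm (R1).
Using R5, kelqil and pyrelm make haldal.
Using R3, haldal makes falzel.
mirgal would need paxond and falzel (R2), but paxond is never obtained. paxond would need kelqil and mirgal (R7), but mirgal is never obtained.

falzel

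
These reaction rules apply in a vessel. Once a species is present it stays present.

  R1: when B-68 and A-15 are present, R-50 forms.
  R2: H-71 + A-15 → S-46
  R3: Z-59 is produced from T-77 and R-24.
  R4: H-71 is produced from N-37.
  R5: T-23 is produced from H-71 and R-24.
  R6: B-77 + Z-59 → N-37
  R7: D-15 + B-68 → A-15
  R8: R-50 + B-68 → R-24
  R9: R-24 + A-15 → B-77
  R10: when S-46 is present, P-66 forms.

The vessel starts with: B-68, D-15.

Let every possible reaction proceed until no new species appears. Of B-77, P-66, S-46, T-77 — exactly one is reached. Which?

D-15 and B-68 present → A-15 forms (R7).
B-68 and A-15 present → R-50 forms (R1).
R-50 and B-68 present → R-24 forms (R8).
R-24 and A-15 present → B-77 forms (R9).
P-66 would need S-46 (R10), but S-46 never forms. No rule produces T-77, and it is not given. S-46 would need H-71 and A-15 (R2), but H-71 never forms.

B-77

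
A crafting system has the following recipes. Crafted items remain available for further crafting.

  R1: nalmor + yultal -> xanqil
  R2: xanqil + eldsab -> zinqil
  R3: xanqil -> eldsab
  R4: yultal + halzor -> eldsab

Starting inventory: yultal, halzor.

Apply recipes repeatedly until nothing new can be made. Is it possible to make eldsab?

Yes

yultal + halzor -> eldsab (R4).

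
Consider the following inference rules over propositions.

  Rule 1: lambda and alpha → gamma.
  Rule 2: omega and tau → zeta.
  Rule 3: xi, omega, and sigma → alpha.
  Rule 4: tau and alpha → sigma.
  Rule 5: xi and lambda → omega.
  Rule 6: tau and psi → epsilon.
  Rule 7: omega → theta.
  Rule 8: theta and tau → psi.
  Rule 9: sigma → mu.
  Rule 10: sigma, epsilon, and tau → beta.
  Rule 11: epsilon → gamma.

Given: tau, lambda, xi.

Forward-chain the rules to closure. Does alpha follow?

No

alpha would need xi, omega, and sigma (Rule 3), but sigma is never established.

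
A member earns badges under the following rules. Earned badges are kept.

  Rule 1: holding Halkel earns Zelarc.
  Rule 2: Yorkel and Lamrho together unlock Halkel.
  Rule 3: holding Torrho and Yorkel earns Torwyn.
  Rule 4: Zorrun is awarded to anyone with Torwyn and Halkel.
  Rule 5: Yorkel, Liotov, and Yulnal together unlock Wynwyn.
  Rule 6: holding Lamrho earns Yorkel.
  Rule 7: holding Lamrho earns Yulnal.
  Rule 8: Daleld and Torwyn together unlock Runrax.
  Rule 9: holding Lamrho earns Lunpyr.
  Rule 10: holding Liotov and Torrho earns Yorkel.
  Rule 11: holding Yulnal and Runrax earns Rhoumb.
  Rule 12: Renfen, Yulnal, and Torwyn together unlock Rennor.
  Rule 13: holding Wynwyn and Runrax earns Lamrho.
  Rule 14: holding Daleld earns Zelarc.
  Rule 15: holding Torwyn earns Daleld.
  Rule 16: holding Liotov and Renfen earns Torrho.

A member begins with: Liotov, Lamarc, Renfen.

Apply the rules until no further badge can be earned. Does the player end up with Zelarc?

Yes

With Liotov and Renfen, Torrho is earned (Rule 16).
With Liotov and Torrho, Yorkel is earned (Rule 10).
With Torrho and Yorkel, Torwyn is earned (Rule 3).
With Torwyn, Daleld is earned (Rule 15).
With Daleld, Zelarc is earned (Rule 14).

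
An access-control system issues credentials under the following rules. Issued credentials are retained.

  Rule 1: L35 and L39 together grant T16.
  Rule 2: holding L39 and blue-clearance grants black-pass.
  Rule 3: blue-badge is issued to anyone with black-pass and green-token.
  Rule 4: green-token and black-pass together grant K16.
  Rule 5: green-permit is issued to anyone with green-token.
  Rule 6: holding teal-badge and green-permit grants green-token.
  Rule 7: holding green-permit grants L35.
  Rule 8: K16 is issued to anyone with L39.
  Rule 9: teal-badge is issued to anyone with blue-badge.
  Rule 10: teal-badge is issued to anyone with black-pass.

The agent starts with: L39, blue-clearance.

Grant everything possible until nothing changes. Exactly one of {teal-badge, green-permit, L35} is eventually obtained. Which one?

teal-badge

Holding L39 and blue-clearance grants black-pass (Rule 2).
Holding black-pass grants teal-badge (Rule 10).
L35 would need green-permit (Rule 7), but green-permit is never granted. green-permit would need green-token (Rule 5), but green-token is never granted.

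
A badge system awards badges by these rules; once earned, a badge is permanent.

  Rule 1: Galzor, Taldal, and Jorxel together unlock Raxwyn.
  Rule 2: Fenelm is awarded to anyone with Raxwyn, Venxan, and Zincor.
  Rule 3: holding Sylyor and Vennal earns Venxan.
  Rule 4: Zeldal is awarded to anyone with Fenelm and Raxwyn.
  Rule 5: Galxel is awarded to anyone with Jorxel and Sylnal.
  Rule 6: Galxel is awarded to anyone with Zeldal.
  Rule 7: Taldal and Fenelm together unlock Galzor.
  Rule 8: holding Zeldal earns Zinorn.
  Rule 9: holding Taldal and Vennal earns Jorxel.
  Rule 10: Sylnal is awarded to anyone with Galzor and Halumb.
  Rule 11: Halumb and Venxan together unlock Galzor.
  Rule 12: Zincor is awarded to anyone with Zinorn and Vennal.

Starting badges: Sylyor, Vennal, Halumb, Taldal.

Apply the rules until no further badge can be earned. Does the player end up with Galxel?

With Taldal and Vennal, Jorxel is earned (Rule 9).
With Sylyor and Vennal, Venxan is earned (Rule 3).
With Halumb and Venxan, Galzor is earned (Rule 11).
With Galzor and Halumb, Sylnal is earned (Rule 10).
With Jorxel and Sylnal, Galxel is earned (Rule 5).

Yes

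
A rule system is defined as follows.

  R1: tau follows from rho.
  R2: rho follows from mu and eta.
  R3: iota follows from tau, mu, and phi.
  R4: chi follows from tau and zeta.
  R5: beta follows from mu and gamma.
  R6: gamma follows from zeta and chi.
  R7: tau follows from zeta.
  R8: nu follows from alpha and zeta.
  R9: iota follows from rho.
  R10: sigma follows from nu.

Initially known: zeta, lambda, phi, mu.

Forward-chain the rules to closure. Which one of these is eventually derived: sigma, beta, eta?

beta

zeta holds, so tau follows (R7).
From tau and zeta, R4 gives chi.
zeta and chi hold, so gamma follows (R6).
mu and gamma hold, so beta follows (R5).
No rule produces eta, and it is not given. sigma would need nu (R10), but nu is never established.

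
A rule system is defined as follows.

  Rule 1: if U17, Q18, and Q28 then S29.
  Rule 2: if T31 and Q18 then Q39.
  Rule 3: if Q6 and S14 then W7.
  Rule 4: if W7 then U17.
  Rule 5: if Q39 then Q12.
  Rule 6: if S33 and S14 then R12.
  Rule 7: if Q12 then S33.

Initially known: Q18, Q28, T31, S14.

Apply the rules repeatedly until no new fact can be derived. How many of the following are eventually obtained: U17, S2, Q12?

1

From T31 and Q18, Rule 2 gives Q39.
Q39 holds, so Q12 follows (Rule 5).
U17 would need W7 (Rule 4), but W7 is never established.
No rule produces S2, and it is not given.
Q12: reached.
Reached: Q12 — 1 of the 3.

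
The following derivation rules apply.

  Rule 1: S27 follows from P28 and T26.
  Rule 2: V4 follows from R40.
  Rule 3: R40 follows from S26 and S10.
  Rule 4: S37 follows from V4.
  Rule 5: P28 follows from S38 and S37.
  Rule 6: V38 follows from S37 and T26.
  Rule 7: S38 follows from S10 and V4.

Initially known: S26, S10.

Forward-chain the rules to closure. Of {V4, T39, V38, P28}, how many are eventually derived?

From S26 and S10, Rule 3 gives R40.
R40 holds, so V4 follows (Rule 2).
From S10 and V4, Rule 7 gives S38.
V4 holds, so S37 follows (Rule 4).
From S38 and S37, Rule 5 gives P28.
V4: reached.
No rule produces T39, and it is not given.
V38 would need S37 and T26 (Rule 6), but T26 is never established.
P28: reached.
Reached: V4 and P28 — 2 of the 4.

2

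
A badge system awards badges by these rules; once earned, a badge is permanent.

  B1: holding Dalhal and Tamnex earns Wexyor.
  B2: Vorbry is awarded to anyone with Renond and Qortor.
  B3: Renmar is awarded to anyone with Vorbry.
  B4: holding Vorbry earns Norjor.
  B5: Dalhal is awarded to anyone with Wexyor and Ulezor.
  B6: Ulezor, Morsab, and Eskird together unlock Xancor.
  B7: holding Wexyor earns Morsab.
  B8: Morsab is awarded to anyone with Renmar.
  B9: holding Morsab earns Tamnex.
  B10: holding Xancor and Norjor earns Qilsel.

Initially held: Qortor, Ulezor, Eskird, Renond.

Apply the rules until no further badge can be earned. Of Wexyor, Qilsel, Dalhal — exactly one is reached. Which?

Qilsel

With Renond and Qortor, Vorbry is earned (B2).
With Vorbry, Norjor is earned (B4).
With Vorbry, Renmar is earned (B3).
With Renmar, Morsab is earned (B8).
With Ulezor, Morsab, and Eskird, Xancor is earned (B6).
With Xancor and Norjor, Qilsel is earned (B10).
Wexyor would need Dalhal and Tamnex (B1), but Dalhal is never earned. Dalhal would need Wexyor and Ulezor (B5), but Wexyor is never earned.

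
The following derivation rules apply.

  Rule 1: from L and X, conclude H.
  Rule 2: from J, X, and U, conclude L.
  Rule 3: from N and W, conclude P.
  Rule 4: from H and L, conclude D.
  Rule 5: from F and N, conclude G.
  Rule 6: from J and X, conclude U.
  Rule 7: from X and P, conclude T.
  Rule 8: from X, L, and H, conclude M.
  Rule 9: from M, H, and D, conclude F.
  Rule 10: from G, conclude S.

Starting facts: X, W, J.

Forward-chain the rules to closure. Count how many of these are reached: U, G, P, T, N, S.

J and X hold, so U follows (Rule 6).
U: reached.
G would need F and N (Rule 5), but N is never established.
P would need N and W (Rule 3), but N is never established.
T would need X and P (Rule 7), but P is never established.
No rule produces N, and it is not given.
S would need G (Rule 10), but G is never established.
Reached: U — 1 of the 6.

1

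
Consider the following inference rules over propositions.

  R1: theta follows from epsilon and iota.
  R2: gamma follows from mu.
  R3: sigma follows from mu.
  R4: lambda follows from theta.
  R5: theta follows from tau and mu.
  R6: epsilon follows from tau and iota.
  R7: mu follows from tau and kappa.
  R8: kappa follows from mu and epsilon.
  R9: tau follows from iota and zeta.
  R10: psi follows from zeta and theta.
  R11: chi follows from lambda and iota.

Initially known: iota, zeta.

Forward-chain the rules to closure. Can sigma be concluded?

No

sigma would need mu (R3), but mu is never established.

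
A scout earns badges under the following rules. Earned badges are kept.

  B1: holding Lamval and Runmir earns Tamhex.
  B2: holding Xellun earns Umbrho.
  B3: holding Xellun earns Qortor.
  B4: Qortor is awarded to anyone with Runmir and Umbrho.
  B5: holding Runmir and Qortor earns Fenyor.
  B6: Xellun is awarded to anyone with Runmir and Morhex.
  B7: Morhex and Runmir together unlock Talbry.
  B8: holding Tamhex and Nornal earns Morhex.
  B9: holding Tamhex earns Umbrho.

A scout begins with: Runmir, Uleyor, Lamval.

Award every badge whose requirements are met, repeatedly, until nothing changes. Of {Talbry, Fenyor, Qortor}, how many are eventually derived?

With Lamval and Runmir, Tamhex is earned (B1).
With Tamhex, Umbrho is earned (B9).
With Runmir and Umbrho, Qortor is earned (B4).
With Runmir and Qortor, Fenyor is earned (B5).
Talbry would need Morhex and Runmir (B7), but Morhex is never earned.
Fenyor: reached.
Qortor: reached.
Reached: Fenyor and Qortor — 2 of the 3.

2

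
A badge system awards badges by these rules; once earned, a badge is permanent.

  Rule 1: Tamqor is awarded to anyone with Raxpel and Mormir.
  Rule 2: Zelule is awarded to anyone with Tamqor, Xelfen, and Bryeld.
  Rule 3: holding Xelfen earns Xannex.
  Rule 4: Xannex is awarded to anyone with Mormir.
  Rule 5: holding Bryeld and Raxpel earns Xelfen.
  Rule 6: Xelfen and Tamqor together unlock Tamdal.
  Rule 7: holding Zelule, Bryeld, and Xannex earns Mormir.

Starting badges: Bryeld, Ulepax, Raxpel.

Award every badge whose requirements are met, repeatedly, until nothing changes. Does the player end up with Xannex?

Yes

With Bryeld and Raxpel, Xelfen is earned (Rule 5).
With Xelfen, Xannex is earned (Rule 3).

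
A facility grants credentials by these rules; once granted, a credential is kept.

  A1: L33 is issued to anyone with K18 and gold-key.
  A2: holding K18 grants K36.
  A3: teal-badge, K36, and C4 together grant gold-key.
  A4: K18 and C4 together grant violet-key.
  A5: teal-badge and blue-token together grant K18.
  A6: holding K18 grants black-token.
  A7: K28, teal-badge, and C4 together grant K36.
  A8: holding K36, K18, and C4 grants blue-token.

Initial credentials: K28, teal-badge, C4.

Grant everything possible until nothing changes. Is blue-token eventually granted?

blue-token would need K36, K18, and C4 (A8), but K18 is never granted.

No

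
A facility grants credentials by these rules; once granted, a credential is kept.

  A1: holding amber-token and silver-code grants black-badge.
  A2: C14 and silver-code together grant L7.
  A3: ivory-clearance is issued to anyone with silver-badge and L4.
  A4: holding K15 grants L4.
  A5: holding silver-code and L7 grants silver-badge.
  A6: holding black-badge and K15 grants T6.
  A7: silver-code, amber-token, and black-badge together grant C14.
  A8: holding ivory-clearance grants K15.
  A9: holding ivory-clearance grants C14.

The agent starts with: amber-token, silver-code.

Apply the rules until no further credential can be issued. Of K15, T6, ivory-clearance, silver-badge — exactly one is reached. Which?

silver-badge

Holding amber-token and silver-code grants black-badge (A1).
Holding silver-code, amber-token, and black-badge grants C14 (A7).
Holding C14 and silver-code grants L7 (A2).
Holding silver-code and L7 grants silver-badge (A5).
ivory-clearance would need silver-badge and L4 (A3), but L4 is never granted. K15 would need ivory-clearance (A8), but ivory-clearance is never granted. T6 would need black-badge and K15 (A6), but K15 is never granted.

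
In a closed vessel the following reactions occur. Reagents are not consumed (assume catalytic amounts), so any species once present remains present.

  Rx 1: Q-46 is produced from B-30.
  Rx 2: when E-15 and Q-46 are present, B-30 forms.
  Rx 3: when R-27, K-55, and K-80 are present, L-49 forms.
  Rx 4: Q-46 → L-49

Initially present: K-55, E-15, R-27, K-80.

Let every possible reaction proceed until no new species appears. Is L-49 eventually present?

R-27, K-55, and K-80 present → L-49 forms (Rx 3).

Yes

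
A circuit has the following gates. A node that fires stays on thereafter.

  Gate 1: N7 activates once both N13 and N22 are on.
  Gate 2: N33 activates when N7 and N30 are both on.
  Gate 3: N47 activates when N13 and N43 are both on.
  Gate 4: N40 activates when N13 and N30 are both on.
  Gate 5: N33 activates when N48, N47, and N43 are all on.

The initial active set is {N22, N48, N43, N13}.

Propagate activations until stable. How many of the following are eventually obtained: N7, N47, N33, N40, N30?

3

Gate 1: N13 and N22 on → N7 on.
N13 and N43 are on, so N47 activates (Gate 3).
N48, N47, and N43 are on, so N33 activates (Gate 5).
N7: reached.
N47: reached.
N33: reached.
N40 would need N13 and N30 (Gate 4), but N30 never turns on.
No rule produces N30, and it is not given.
Reached: N7, N47, and N33 — 3 of the 5.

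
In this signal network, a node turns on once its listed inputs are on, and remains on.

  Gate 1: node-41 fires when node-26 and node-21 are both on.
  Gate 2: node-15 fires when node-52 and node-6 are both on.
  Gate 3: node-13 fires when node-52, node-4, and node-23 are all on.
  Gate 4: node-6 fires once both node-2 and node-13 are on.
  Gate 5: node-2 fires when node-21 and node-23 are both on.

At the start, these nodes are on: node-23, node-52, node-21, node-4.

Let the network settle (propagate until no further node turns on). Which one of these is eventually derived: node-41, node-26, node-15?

node-15

Gate 5: node-21 and node-23 on → node-2 on.
node-52, node-4, and node-23 are on, so node-13 fires (Gate 3).
Gate 4: node-2 and node-13 on → node-6 on.
Gate 2: node-52 and node-6 on → node-15 on.
No rule produces node-26, and it is not given. node-41 would need node-26 and node-21 (Gate 1), but node-26 never turns on.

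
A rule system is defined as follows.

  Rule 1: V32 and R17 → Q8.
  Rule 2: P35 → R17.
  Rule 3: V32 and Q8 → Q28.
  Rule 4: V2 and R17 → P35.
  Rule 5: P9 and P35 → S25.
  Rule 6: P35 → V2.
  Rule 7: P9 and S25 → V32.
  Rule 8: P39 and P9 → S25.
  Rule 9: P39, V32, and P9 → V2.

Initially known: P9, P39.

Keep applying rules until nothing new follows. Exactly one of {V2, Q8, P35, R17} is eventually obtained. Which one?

From P39 and P9, Rule 8 gives S25.
From P9 and S25, Rule 7 gives V32.
P39, V32, and P9 hold, so V2 follows (Rule 9).
R17 would need P35 (Rule 2), but P35 is never established. P35 would need V2 and R17 (Rule 4), but R17 is never established. Q8 would need V32 and R17 (Rule 1), but R17 is never established.

V2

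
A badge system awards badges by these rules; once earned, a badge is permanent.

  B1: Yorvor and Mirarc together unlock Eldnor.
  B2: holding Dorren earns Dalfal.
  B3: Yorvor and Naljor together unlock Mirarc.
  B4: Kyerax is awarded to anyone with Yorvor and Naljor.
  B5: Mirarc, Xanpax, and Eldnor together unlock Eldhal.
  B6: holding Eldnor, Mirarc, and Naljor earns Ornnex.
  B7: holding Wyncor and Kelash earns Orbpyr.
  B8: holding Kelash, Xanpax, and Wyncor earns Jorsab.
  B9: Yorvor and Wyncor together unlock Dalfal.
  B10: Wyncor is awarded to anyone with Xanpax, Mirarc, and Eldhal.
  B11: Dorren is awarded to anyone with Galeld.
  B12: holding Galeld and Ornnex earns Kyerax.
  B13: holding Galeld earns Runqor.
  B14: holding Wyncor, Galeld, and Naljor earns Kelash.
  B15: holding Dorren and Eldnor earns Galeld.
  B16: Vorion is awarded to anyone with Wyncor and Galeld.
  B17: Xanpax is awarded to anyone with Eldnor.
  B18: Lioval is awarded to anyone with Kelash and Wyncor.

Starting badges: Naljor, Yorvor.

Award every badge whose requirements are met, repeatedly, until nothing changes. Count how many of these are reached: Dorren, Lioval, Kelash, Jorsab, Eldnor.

1

With Yorvor and Naljor, Mirarc is earned (B3).
With Yorvor and Mirarc, Eldnor is earned (B1).
Dorren would need Galeld (B11), but Galeld is never earned.
Lioval would need Kelash and Wyncor (B18), but Kelash is never earned.
Kelash would need Wyncor, Galeld, and Naljor (B14), but Galeld is never earned.
Jorsab would need Kelash, Xanpax, and Wyncor (B8), but Kelash is never earned.
Eldnor: reached.
Reached: Eldnor — 1 of the 5.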